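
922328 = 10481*88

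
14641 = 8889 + 5752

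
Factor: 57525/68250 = 2^( - 1 )*5^(-1)*7^( - 1)*59^1 = 59/70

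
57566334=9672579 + 47893755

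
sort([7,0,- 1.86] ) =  [ - 1.86,0,7]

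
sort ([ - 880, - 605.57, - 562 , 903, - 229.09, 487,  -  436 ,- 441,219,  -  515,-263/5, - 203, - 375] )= [-880, - 605.57, - 562, - 515, - 441, - 436, - 375 , - 229.09, - 203, - 263/5,219,487,903 ] 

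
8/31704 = 1/3963 =0.00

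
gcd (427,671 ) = 61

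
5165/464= 5165/464 = 11.13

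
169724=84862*2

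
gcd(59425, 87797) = 1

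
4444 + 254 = 4698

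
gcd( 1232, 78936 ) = 88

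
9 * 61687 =555183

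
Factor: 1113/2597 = 3^1 *7^( - 1 ) = 3/7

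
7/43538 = 7/43538 = 0.00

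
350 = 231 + 119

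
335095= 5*67019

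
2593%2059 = 534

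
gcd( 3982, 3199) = 1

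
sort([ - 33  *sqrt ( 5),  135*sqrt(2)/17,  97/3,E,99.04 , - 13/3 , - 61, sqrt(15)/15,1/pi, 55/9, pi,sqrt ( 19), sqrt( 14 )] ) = [ - 33*sqrt(5 ), - 61, -13/3,sqrt(15) /15, 1/pi,E,pi,sqrt(14), sqrt(19),55/9,  135*sqrt (2) /17 , 97/3,99.04] 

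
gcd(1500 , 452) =4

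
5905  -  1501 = 4404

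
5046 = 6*841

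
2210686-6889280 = -4678594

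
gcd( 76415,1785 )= 85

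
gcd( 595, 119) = 119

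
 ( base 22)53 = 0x71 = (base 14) 81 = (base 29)3Q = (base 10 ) 113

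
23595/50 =4719/10 = 471.90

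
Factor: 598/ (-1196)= - 1/2 = - 2^( - 1) 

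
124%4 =0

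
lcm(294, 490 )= 1470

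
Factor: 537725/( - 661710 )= - 785/966 = - 2^( - 1) * 3^( - 1) * 5^1 * 7^( - 1)*23^(-1)*157^1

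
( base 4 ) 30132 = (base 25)16N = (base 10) 798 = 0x31e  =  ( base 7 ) 2220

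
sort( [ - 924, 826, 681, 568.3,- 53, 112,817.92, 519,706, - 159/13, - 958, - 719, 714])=[ - 958, - 924, - 719,  -  53,-159/13, 112,519, 568.3, 681 , 706, 714, 817.92, 826]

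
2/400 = 1/200  =  0.01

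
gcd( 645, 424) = 1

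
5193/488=5193/488 = 10.64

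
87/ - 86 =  - 87/86 =- 1.01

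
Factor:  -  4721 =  - 4721^1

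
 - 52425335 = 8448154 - 60873489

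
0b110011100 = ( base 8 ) 634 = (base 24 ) h4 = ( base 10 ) 412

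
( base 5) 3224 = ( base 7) 1165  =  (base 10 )439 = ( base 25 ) HE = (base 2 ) 110110111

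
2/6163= 2/6163=0.00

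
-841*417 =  - 350697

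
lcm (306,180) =3060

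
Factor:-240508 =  - 2^2*60127^1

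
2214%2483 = 2214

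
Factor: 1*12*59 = 2^2*3^1*59^1 = 708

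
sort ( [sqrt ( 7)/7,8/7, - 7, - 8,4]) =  [ - 8 , - 7,sqrt(7 ) /7, 8/7, 4 ] 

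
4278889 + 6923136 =11202025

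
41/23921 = 41/23921  =  0.00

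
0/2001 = 0  =  0.00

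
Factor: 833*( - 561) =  - 467313 = - 3^1*7^2*11^1*17^2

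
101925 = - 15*( - 6795)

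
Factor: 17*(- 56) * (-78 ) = 2^4*3^1*7^1*13^1*17^1= 74256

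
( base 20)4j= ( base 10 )99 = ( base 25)3O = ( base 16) 63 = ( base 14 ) 71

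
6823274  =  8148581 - 1325307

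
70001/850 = 82 + 301/850 =82.35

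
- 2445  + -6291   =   - 8736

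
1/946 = 1/946 = 0.00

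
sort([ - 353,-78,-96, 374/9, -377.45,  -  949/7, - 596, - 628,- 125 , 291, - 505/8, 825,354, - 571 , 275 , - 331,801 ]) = [ - 628, -596,  -  571, - 377.45,-353,  -  331, - 949/7,  -  125,-96,-78, - 505/8,374/9, 275 , 291, 354 , 801,825 ] 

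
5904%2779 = 346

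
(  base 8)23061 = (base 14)37c5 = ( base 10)9777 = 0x2631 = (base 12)57A9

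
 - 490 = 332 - 822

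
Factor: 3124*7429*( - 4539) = - 105342001644 = - 2^2*3^1 * 11^1*17^2*19^1*23^1 * 71^1*89^1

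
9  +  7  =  16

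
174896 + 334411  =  509307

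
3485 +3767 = 7252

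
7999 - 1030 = 6969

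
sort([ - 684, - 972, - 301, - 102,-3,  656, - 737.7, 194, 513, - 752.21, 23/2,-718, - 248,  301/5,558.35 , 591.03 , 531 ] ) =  [ - 972,-752.21, - 737.7,-718, - 684,  -  301, - 248, - 102, - 3, 23/2,301/5, 194, 513, 531, 558.35, 591.03,  656]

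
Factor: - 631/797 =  - 631^1*797^ ( - 1)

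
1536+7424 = 8960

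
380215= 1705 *223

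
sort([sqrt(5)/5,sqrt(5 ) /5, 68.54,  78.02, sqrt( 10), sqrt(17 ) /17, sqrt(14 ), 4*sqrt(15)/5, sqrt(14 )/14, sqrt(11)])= [sqrt( 17) /17, sqrt(14 ) /14, sqrt (5) /5, sqrt(5 )/5 , 4*sqrt(15 )/5,sqrt(10), sqrt( 11), sqrt(14),68.54, 78.02 ] 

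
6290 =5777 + 513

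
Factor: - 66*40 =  - 2^4 *3^1 * 5^1*11^1 = - 2640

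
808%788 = 20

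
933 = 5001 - 4068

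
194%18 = 14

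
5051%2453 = 145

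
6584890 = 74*88985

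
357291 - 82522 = 274769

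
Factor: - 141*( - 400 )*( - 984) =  - 2^7 *3^2*5^2*41^1*47^1  =  -  55497600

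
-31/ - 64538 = 31/64538=0.00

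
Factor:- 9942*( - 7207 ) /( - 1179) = - 23883998/393 = - 2^1*3^(-1 )*131^( - 1 )  *1657^1*7207^1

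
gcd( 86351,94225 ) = 1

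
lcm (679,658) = 63826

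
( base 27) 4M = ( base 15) 8A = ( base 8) 202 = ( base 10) 130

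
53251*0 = 0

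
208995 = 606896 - 397901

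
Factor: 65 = 5^1*13^1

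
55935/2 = 27967 + 1/2 =27967.50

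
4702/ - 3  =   - 1568+ 2/3 = - 1567.33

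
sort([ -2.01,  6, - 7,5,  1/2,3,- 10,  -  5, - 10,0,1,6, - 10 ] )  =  [ - 10, -10, - 10, - 7 ,-5, - 2.01,0,1/2,1,3,5, 6,6] 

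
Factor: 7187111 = 19^1*378269^1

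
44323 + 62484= 106807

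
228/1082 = 114/541 = 0.21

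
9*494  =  4446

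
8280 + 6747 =15027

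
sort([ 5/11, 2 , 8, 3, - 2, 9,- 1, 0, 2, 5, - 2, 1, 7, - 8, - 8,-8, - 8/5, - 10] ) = [ - 10,- 8, - 8, - 8, - 2,-2, - 8/5, - 1, 0,5/11,1,  2,2,3,5, 7, 8,9 ] 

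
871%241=148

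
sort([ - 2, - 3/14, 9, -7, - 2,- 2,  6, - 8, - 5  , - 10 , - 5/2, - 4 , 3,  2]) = [ - 10, - 8, - 7, - 5, - 4, -5/2, - 2,- 2, - 2, - 3/14 , 2,3,6,9]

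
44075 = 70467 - 26392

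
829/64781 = 829/64781 = 0.01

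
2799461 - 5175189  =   - 2375728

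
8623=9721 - 1098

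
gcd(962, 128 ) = 2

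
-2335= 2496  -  4831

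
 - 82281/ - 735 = 27427/245 = 111.95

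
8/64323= 8/64323 = 0.00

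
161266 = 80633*2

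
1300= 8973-7673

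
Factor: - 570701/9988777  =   - 71^( - 1)*193^1*269^( - 1 )*523^ ( - 1)*2957^1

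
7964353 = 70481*113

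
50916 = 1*50916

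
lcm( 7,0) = 0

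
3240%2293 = 947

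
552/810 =92/135 = 0.68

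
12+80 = 92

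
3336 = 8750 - 5414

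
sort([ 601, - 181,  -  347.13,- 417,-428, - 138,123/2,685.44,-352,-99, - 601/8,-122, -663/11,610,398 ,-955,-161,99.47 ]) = [ - 955, - 428, - 417,-352,  -  347.13,-181, - 161, - 138,-122, - 99,-601/8,-663/11,123/2,99.47, 398, 601, 610,685.44]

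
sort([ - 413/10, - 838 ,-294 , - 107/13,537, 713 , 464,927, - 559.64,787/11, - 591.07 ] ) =[ - 838 , - 591.07,-559.64, -294, - 413/10, - 107/13 , 787/11, 464,537 , 713,  927] 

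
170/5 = 34 = 34.00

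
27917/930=30 + 17/930=30.02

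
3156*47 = 148332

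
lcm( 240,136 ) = 4080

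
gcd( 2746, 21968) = 2746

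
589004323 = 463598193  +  125406130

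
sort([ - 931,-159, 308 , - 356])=[ -931,-356, - 159, 308]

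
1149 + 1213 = 2362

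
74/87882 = 37/43941 = 0.00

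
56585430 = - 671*( -84330) 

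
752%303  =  146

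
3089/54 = 57 + 11/54 = 57.20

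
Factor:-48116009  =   - 48116009^1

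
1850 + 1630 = 3480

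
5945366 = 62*95893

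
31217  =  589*53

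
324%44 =16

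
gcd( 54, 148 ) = 2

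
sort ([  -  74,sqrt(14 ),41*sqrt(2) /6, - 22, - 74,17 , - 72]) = [ - 74, - 74, - 72, - 22,sqrt(14),  41*sqrt( 2) /6,17 ] 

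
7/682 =7/682 = 0.01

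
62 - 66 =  - 4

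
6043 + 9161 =15204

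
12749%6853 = 5896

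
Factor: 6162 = 2^1*3^1 * 13^1 * 79^1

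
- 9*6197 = -55773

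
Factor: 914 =2^1  *457^1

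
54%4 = 2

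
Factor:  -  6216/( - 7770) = 4/5= 2^2*5^(-1 )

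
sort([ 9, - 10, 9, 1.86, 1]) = [ - 10,1, 1.86,9, 9 ]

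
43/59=43/59 = 0.73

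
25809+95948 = 121757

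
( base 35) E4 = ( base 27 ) I8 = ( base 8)756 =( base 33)ew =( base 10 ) 494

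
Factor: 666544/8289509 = 2^4*1171^(-1 ) * 7079^( -1)*41659^1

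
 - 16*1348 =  - 21568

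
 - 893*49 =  - 43757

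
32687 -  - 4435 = 37122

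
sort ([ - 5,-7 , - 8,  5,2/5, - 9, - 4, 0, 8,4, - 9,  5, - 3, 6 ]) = [ - 9  , - 9, - 8 , - 7, - 5, - 4, - 3, 0, 2/5 , 4,5,5,6,8]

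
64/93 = 64/93=0.69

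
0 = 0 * 70449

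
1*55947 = 55947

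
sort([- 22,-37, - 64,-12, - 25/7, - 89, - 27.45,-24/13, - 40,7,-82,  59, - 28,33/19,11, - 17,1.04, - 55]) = [  -  89, - 82, - 64, -55,  -  40, - 37,- 28, - 27.45, - 22, - 17, - 12, - 25/7, - 24/13,  1.04, 33/19, 7,11,59] 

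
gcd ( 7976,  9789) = 1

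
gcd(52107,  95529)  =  3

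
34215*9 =307935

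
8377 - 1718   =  6659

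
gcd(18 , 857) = 1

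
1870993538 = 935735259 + 935258279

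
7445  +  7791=15236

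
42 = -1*( - 42 ) 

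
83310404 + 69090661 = 152401065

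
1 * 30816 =30816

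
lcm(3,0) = 0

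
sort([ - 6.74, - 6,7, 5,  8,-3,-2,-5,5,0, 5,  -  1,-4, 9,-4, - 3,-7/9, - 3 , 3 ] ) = [ - 6.74, - 6, - 5, - 4, - 4, - 3, - 3, - 3, - 2, - 1, - 7/9,0,3,5,  5,5, 7,8 , 9 ] 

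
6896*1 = 6896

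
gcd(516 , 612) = 12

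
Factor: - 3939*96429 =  - 379833831 = - 3^2*13^1* 101^1*32143^1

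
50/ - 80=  - 5/8 = - 0.62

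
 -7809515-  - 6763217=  -1046298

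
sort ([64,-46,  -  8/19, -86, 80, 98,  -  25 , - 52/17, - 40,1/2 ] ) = [ - 86, - 46, - 40,-25, - 52/17, - 8/19,1/2, 64 , 80,98 ]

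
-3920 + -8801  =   - 12721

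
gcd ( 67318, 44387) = 1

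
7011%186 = 129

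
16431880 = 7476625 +8955255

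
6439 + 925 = 7364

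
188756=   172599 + 16157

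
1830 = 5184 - 3354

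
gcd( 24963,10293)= 3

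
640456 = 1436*446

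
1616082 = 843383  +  772699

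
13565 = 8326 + 5239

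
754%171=70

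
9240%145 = 105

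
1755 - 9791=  - 8036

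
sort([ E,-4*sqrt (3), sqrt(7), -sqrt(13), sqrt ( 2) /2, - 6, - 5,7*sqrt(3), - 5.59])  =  [ - 4 * sqrt(3),- 6 , - 5.59, - 5, - sqrt( 13 ), sqrt( 2)/2 , sqrt ( 7), E, 7 * sqrt( 3)] 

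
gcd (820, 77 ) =1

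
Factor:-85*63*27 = -144585 = - 3^5*5^1 * 7^1*17^1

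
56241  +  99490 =155731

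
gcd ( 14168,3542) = 3542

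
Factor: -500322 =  - 2^1 * 3^1 *61^1*1367^1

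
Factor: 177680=2^4*5^1*2221^1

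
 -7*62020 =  - 434140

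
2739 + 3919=6658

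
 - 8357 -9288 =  - 17645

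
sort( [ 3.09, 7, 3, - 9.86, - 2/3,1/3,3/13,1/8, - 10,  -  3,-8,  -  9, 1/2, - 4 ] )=[ - 10, - 9.86,  -  9, - 8, - 4, - 3, - 2/3,1/8, 3/13,1/3,1/2,3, 3.09  ,  7]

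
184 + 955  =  1139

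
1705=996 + 709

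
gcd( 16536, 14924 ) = 52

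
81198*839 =68125122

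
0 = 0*528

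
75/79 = 75/79=0.95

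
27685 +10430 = 38115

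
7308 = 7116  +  192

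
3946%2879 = 1067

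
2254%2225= 29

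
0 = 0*(- 3244) 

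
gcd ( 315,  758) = 1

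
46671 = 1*46671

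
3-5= -2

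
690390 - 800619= -110229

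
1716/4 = 429 = 429.00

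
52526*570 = 29939820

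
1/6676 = 1/6676 = 0.00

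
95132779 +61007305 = 156140084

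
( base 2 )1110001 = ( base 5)423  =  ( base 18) 65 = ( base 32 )3H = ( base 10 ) 113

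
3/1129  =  3/1129  =  0.00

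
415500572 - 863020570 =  - 447519998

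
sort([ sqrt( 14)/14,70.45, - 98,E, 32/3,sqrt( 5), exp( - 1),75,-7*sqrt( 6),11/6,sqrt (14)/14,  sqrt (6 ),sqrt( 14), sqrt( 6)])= [ - 98, - 7* sqrt( 6 ), sqrt (14)/14, sqrt(14 )/14, exp ( - 1),11/6,sqrt(5 ), sqrt( 6),sqrt(6), E, sqrt(14 ),  32/3, 70.45, 75]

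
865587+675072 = 1540659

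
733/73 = 733/73=10.04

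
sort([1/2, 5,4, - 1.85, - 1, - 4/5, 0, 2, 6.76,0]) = [ - 1.85,  -  1,  -  4/5, 0, 0 , 1/2,2, 4, 5, 6.76] 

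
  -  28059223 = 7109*( - 3947 ) 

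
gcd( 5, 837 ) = 1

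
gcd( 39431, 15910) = 43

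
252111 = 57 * 4423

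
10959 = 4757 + 6202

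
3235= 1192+2043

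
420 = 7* 60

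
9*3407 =30663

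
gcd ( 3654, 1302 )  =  42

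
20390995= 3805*5359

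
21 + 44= 65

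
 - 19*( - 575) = 10925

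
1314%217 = 12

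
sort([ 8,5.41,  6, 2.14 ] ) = [ 2.14, 5.41 , 6,  8]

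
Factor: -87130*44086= - 2^2*5^1*7^1*47^1*67^1*8713^1=- 3841213180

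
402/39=134/13= 10.31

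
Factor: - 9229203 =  - 3^2 * 733^1*1399^1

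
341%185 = 156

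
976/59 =976/59= 16.54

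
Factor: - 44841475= -5^2*7^1*  43^1*59^1*101^1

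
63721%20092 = 3445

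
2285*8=18280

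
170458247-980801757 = -810343510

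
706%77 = 13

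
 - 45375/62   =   - 732 + 9/62=- 731.85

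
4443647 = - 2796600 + 7240247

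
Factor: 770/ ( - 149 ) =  - 2^1*5^1*7^1*11^1*149^( - 1) 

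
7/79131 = 7/79131 = 0.00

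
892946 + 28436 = 921382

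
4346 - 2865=1481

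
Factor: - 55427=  - 43^1*1289^1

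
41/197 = 41/197 = 0.21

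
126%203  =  126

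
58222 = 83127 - 24905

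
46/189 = 46/189 = 0.24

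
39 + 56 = 95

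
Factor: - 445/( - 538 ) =2^( - 1 )*5^1*89^1* 269^( - 1 )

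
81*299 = 24219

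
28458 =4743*6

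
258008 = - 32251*( - 8 )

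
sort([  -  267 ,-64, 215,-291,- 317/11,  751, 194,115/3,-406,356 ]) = [-406, - 291,-267,  -  64,-317/11,115/3,  194, 215, 356, 751]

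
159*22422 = 3565098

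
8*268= 2144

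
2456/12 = 204  +  2/3 = 204.67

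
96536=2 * 48268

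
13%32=13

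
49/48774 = 49/48774 = 0.00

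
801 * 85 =68085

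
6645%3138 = 369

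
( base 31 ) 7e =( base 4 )3213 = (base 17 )da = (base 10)231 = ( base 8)347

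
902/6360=451/3180 = 0.14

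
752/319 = 2+ 114/319 =2.36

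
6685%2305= 2075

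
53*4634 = 245602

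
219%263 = 219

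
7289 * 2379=17340531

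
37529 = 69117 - 31588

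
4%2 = 0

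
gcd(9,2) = 1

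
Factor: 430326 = 2^1 * 3^3*13^1* 613^1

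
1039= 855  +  184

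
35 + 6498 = 6533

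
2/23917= 2/23917 = 0.00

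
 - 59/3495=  - 1 + 3436/3495  =  - 0.02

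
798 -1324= - 526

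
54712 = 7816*7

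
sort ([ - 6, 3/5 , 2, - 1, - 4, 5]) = [ - 6 , - 4, - 1,3/5,2 , 5 ]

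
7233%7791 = 7233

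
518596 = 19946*26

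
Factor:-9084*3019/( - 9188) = 6856149/2297  =  3^1 * 757^1*2297^( - 1)*3019^1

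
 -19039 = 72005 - 91044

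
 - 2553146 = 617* ( - 4138)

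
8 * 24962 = 199696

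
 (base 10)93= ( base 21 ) 49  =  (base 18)53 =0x5d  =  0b1011101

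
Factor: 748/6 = 374/3 =2^1*3^( - 1) * 11^1*17^1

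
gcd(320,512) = 64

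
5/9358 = 5/9358 = 0.00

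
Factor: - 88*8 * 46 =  - 32384 = - 2^7*11^1*23^1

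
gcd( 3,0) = 3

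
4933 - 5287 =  - 354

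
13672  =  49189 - 35517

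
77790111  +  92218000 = 170008111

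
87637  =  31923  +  55714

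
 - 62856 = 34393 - 97249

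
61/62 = 61/62 = 0.98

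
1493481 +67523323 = 69016804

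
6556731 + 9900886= 16457617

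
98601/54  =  1825  +  17/18=1825.94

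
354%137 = 80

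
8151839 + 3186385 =11338224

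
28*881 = 24668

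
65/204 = 65/204 = 0.32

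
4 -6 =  - 2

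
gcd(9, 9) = 9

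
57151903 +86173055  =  143324958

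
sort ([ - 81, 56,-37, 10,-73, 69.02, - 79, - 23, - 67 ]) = [ - 81, - 79, - 73,-67, - 37, - 23,10, 56 , 69.02] 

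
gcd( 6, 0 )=6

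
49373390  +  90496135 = 139869525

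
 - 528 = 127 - 655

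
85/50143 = 85/50143 = 0.00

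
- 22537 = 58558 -81095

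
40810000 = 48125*848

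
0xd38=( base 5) 102014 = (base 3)11122100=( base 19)972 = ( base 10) 3384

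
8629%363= 280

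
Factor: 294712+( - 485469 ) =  - 7^2 * 17^1 *229^1=- 190757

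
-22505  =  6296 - 28801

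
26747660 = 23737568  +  3010092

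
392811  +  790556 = 1183367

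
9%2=1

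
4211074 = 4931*854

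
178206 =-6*( -29701 )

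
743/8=92  +  7/8  =  92.88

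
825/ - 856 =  - 825/856 = - 0.96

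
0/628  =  0 = 0.00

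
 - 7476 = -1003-6473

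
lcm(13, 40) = 520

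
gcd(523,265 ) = 1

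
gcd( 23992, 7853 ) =1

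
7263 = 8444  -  1181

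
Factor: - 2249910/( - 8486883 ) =2^1*5^1*13^1*641^1 * 314329^( - 1 ) =83330/314329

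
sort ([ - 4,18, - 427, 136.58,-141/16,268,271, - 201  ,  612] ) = [ - 427, - 201, - 141/16, - 4,  18,  136.58, 268,271,  612 ] 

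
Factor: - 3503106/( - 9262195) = 2^1*3^2*5^ ( - 1 )*17^( - 1 ) * 19^1*10243^1*108967^( - 1)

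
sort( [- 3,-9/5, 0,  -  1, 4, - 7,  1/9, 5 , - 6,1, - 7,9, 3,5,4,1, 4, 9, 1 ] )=[-7, - 7, - 6 ,-3,-9/5, - 1, 0,1/9, 1, 1 , 1, 3,4 , 4, 4, 5, 5, 9, 9]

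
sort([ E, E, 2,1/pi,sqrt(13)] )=[1/pi,2,E, E,sqrt( 13)] 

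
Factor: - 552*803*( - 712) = 2^6*3^1*11^1*23^1*73^1*89^1 =315598272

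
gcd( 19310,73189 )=1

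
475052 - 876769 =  - 401717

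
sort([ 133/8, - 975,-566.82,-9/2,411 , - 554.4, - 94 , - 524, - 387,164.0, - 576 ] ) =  [ -975 , - 576, -566.82, - 554.4 ,-524, -387, - 94, - 9/2,133/8,164.0,411] 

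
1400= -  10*( -140) 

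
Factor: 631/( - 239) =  - 239^( -1 )*631^1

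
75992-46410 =29582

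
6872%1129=98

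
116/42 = 2 + 16/21 = 2.76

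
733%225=58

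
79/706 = 79/706 = 0.11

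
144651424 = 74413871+70237553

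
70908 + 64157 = 135065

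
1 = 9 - 8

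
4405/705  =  6+ 35/141=6.25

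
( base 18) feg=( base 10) 5128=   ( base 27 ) 70p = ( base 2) 1010000001000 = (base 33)4nd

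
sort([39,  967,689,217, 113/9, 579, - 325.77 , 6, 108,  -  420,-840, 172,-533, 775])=[-840,-533, - 420, - 325.77, 6  ,  113/9 , 39 , 108,  172,217, 579, 689,775, 967 ] 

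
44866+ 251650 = 296516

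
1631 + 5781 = 7412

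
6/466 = 3/233=0.01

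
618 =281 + 337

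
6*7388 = 44328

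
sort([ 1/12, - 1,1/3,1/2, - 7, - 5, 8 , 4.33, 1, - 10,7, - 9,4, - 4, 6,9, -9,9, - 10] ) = [- 10,-10 , - 9, -9, - 7, - 5, - 4,-1, 1/12, 1/3, 1/2,1,4 , 4.33, 6,7,8,  9,9]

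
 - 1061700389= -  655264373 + -406436016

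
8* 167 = 1336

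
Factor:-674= - 2^1*337^1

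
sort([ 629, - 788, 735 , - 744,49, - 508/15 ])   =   [ - 788,-744, - 508/15, 49 , 629 , 735] 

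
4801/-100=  - 49  +  99/100=- 48.01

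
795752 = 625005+170747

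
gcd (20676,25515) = 3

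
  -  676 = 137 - 813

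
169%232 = 169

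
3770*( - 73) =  - 275210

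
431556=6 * 71926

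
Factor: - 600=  - 2^3*3^1*5^2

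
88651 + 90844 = 179495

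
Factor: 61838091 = 3^2*7^1*751^1*1307^1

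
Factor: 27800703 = 3^2*  7^1*441281^1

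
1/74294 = 1/74294 = 0.00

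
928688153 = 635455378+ 293232775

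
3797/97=3797/97 =39.14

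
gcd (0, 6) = 6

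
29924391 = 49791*601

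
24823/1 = 24823 = 24823.00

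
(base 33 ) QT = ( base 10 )887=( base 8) 1567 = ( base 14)475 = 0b1101110111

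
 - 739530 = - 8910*83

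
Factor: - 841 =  - 29^2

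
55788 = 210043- 154255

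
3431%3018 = 413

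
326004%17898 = 3840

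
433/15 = 28 + 13/15 = 28.87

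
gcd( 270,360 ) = 90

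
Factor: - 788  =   - 2^2*197^1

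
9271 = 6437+2834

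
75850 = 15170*5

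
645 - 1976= - 1331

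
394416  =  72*5478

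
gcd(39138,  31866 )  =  6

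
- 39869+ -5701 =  - 45570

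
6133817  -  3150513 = 2983304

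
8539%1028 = 315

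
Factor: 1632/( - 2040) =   -  4/5  =  - 2^2*5^( - 1)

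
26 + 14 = 40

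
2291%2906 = 2291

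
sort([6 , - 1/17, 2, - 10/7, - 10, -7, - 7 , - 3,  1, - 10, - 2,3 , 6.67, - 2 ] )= [ - 10 , - 10 ,  -  7, - 7, - 3 , - 2, -2,  -  10/7, - 1/17, 1, 2,3,6 , 6.67 ] 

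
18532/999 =18 + 550/999 = 18.55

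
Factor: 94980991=7^1*13568713^1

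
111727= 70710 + 41017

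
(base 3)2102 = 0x41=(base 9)72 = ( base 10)65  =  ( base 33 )1w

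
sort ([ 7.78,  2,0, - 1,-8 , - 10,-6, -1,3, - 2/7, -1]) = [ - 10, - 8, - 6, - 1, - 1, - 1,-2/7,0,  2,3, 7.78]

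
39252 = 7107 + 32145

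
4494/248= 2247/124 = 18.12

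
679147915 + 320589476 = 999737391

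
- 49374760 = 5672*(-8705) 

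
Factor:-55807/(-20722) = 2^(  -  1)*13^( - 1)*797^( - 1 )*55807^1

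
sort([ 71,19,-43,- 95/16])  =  [  -  43,-95/16, 19,71 ]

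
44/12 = 11/3 = 3.67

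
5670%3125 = 2545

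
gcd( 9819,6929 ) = 1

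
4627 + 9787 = 14414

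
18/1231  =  18/1231=0.01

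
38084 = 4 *9521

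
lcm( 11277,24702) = 518742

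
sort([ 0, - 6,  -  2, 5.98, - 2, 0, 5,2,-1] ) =[ - 6,-2, - 2,- 1,  0, 0,2, 5,5.98 ]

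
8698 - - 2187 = 10885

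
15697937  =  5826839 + 9871098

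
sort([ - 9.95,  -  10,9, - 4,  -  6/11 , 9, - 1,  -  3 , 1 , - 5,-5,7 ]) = [ - 10, - 9.95,  -  5, - 5, - 4,-3, - 1,  -  6/11,1,7, 9,  9]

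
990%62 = 60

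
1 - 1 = 0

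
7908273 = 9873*801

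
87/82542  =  29/27514 = 0.00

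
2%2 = 0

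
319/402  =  319/402= 0.79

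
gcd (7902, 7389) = 9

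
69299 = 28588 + 40711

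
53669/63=851 + 8/9 =851.89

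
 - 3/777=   -  1 + 258/259 = - 0.00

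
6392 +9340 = 15732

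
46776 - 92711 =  - 45935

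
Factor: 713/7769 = 17^( - 1)*23^1*31^1*457^( - 1 ) 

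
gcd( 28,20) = 4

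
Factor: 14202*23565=334670130= 2^1*3^4*5^1  *263^1*1571^1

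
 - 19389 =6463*(-3)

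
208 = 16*13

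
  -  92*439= - 40388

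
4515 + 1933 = 6448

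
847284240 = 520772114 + 326512126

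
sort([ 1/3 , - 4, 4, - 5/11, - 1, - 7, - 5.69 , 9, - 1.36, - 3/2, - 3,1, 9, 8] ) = [ - 7 , - 5.69, - 4 , - 3 , - 3/2, - 1.36,- 1, - 5/11, 1/3,1,4,8,9,9 ]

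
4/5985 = 4/5985= 0.00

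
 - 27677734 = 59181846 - 86859580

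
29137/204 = 29137/204 = 142.83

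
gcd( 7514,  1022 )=2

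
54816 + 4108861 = 4163677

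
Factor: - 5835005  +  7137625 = 1302620  =  2^2*5^1 * 11^1 * 31^1*191^1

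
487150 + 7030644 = 7517794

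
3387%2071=1316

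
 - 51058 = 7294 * ( - 7) 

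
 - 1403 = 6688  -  8091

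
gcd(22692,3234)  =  6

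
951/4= 237+3/4 = 237.75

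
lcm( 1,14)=14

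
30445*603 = 18358335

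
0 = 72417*0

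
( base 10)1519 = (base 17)546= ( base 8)2757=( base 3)2002021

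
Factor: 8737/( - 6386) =  -  2^(-1) * 31^( - 1 ) * 103^( - 1) * 8737^1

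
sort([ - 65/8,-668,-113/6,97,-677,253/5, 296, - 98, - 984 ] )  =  [ - 984, - 677, - 668, - 98,- 113/6, - 65/8, 253/5, 97,296 ] 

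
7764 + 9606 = 17370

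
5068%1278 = 1234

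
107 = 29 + 78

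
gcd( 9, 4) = 1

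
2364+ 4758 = 7122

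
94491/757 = 94491/757= 124.82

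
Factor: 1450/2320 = 2^(  -  3)*5^1= 5/8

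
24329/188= 129 + 77/188 =129.41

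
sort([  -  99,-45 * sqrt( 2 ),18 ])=[ - 99,-45*sqrt( 2),18]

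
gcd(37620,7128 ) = 396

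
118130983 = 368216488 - 250085505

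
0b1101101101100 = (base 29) 8A2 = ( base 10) 7020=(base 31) 79e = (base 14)27b6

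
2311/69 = 2311/69 = 33.49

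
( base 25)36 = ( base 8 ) 121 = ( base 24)39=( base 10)81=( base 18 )49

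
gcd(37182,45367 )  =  1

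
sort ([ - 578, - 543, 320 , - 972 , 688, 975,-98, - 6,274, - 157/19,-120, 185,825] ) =[-972,-578,-543, - 120, - 98 , - 157/19, - 6, 185,274,320,688, 825, 975 ] 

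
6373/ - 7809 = - 6373/7809= - 0.82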